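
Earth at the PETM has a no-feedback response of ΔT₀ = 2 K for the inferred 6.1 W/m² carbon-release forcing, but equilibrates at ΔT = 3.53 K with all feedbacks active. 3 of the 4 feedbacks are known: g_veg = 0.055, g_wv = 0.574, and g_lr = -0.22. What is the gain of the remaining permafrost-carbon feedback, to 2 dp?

0.02

Amplification A = ΔT/ΔT₀ = 3.53/2 = 1.765.
Total gain g = 1 − 1/A = 1 − 1/1.765 = 0.4334.
Known gains sum to 0.055 + 0.574 − 0.22 = 0.409.
g_pf = 0.4334 − 0.409 = 0.02.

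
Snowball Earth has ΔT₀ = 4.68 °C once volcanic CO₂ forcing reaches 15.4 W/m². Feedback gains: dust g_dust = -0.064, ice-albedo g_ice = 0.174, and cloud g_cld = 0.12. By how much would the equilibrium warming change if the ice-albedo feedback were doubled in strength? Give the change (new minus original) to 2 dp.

Original: g = 0.23, ΔT = 4.68/(1−0.23) = 6.0779 °C.
With doubled ice-albedo: g' = 0.404, ΔT' = 4.68/(1−0.404) = 7.8523 °C.
Change = 7.8523 − 6.0779 = 1.77 °C.

1.77 °C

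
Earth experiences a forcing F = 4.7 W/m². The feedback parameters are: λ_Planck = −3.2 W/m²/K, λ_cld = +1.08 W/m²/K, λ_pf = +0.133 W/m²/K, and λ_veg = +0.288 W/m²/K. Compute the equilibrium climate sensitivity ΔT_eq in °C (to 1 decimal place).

2.8 °C

Net feedback parameter λ = (−3.2) + (+1.08) + (+0.133) + (+0.288) = -1.699 W/m²/K.
ΔT = −F/λ = −4.7/(-1.699) = 2.8 °C.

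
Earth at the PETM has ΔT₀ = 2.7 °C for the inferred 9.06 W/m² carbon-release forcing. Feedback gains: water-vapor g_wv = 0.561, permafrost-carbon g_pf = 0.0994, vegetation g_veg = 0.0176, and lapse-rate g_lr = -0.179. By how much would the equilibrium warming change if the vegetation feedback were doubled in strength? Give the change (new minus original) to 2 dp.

Original: g = 0.499, ΔT = 2.7/(1−0.499) = 5.3892 °C.
With doubled vegetation: g' = 0.5166, ΔT' = 2.7/(1−0.5166) = 5.5854 °C.
Change = 5.5854 − 5.3892 = 0.20 °C.

0.20 °C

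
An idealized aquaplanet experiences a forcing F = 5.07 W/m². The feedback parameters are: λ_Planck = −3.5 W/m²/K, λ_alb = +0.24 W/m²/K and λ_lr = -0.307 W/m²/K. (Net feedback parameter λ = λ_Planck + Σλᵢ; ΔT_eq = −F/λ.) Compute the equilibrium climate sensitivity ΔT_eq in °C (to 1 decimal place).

1.4 °C

Net feedback parameter λ = (−3.5) + (+0.24) + (-0.307) = -3.567 W/m²/K.
ΔT = −F/λ = −5.07/(-3.567) = 1.4 °C.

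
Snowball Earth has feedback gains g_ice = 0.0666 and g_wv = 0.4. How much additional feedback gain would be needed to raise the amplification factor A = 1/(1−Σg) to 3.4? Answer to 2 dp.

Current total gain = 0.4666.
Target gain for A = 3.4: g* = 1 − 1/3.4 = 0.7059.
Additional gain needed = 0.7059 − 0.4666 = 0.24.

0.24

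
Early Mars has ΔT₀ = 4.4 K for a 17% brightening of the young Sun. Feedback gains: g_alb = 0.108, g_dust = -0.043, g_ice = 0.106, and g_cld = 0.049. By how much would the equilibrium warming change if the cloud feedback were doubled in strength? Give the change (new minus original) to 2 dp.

0.38 K

Original: g = 0.22, ΔT = 4.4/(1−0.22) = 5.6410 K.
With doubled cloud: g' = 0.269, ΔT' = 4.4/(1−0.269) = 6.0192 K.
Change = 6.0192 − 5.6410 = 0.38 K.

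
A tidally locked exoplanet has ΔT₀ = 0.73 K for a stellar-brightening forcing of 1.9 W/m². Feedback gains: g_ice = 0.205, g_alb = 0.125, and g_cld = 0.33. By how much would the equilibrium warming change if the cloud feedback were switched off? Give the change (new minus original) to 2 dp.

-1.06 K

Original: g = 0.66, ΔT = 0.73/(1−0.66) = 2.1471 K.
Without cloud: g' = 0.33, ΔT' = 0.73/(1−0.33) = 1.0896 K.
Change = 1.0896 − 2.1471 = -1.06 K.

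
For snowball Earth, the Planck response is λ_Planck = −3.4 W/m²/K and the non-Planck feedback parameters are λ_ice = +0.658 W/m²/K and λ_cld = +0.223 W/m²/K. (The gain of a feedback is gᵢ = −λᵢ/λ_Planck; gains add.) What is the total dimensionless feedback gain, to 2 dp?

Convert to gains: g_ice = 0.658/3.4 = 0.1935; g_cld = 0.223/3.4 = 0.06559.
Total gain g = 0.25909.

0.26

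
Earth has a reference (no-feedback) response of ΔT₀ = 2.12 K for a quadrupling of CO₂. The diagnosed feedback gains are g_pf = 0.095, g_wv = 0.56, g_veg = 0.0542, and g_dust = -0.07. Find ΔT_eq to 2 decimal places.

Total gain g = 0.095 + 0.56 + 0.0542 − 0.07 = 0.6392.
Amplification A = 1/(1 − 0.6392) = 2.772.
ΔT = 2.12 × 2.772 = 5.88 K.

5.88 K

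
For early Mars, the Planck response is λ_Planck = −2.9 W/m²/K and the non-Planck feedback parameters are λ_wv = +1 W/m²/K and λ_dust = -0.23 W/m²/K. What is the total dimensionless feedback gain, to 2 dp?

0.27

Convert to gains: g_wv = 1/2.9 = 0.3448; g_dust = -0.23/2.9 = -0.07931.
Total gain g = 0.26549.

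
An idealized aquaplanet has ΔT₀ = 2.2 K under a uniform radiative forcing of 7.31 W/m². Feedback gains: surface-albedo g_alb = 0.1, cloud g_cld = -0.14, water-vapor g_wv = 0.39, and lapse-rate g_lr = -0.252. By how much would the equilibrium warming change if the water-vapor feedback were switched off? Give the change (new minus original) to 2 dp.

-0.74 K

Original: g = 0.098, ΔT = 2.2/(1−0.098) = 2.4390 K.
Without water-vapor: g' = -0.292, ΔT' = 2.2/(1+0.292) = 1.7028 K.
Change = 1.7028 − 2.4390 = -0.74 K.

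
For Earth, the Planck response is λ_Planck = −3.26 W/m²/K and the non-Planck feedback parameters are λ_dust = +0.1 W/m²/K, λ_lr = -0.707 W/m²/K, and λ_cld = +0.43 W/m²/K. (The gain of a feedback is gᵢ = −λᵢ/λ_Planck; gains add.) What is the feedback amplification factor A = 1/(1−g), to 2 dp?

Convert to gains: g_dust = 0.1/3.26 = 0.03067; g_lr = -0.707/3.26 = -0.2169; g_cld = 0.43/3.26 = 0.1319.
Total gain g = -0.05433.
A = 1/(1 + 0.05433) = 0.95.

0.95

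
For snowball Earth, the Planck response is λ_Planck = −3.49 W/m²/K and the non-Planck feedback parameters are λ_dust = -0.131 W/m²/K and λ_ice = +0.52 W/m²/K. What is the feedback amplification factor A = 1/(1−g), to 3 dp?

Convert to gains: g_dust = -0.131/3.49 = -0.03754; g_ice = 0.52/3.49 = 0.149.
Total gain g = 0.11146.
A = 1/(1 − 0.11146) = 1.125.

1.125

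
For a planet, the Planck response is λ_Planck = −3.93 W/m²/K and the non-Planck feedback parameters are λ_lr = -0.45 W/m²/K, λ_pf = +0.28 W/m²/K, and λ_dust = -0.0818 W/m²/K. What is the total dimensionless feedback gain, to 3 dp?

-0.064

Convert to gains: g_lr = -0.45/3.93 = -0.1145; g_pf = 0.28/3.93 = 0.07125; g_dust = -0.0818/3.93 = -0.02081.
Total gain g = -0.06406.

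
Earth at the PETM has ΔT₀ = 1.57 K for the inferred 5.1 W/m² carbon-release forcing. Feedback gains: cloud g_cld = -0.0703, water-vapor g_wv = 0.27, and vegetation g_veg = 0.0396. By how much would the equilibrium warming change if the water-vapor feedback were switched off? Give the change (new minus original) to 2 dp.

-0.54 K

Original: g = 0.2393, ΔT = 1.57/(1−0.2393) = 2.0639 K.
Without water-vapor: g' = -0.0307, ΔT' = 1.57/(1+0.0307) = 1.5232 K.
Change = 1.5232 − 2.0639 = -0.54 K.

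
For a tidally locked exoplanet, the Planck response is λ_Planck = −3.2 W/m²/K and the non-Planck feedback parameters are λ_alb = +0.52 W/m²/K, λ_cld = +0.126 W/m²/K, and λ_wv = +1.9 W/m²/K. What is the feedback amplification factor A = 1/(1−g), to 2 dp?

Convert to gains: g_alb = 0.52/3.2 = 0.1625; g_cld = 0.126/3.2 = 0.03938; g_wv = 1.9/3.2 = 0.5937.
Total gain g = 0.79558.
A = 1/(1 − 0.79558) = 4.89.

4.89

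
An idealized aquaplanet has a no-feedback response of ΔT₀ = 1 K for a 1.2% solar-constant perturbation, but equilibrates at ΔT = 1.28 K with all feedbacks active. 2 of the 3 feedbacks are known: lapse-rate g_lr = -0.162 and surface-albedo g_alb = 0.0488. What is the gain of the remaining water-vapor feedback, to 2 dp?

0.33

Amplification A = ΔT/ΔT₀ = 1.28/1 = 1.28.
Total gain g = 1 − 1/A = 1 − 1/1.28 = 0.2188.
Known gains sum to -0.162 + 0.0488 = -0.1132.
g_wv = 0.2188 + 0.1132 = 0.33.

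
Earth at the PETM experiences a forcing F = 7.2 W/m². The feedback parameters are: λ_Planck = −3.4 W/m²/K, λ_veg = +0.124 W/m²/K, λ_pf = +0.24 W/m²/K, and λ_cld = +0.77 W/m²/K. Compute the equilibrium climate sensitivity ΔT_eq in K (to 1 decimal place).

Net feedback parameter λ = (−3.4) + (+0.124) + (+0.24) + (+0.77) = -2.266 W/m²/K.
ΔT = −F/λ = −7.2/(-2.266) = 3.2 K.

3.2 K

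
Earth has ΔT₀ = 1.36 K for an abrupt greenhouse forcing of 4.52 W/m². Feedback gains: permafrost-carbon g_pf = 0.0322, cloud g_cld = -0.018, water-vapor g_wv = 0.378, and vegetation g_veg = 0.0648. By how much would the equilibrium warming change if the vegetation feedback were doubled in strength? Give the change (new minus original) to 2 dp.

Original: g = 0.457, ΔT = 1.36/(1−0.457) = 2.5046 K.
With doubled vegetation: g' = 0.5218, ΔT' = 1.36/(1−0.5218) = 2.8440 K.
Change = 2.8440 − 2.5046 = 0.34 K.

0.34 K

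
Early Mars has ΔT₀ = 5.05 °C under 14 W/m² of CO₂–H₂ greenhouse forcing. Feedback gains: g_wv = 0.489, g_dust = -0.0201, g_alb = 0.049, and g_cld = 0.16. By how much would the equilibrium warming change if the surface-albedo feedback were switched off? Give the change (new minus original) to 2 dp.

-2.07 °C

Original: g = 0.6779, ΔT = 5.05/(1−0.6779) = 15.6784 °C.
Without surface-albedo: g' = 0.6289, ΔT' = 5.05/(1−0.6289) = 13.6082 °C.
Change = 13.6082 − 15.6784 = -2.07 °C.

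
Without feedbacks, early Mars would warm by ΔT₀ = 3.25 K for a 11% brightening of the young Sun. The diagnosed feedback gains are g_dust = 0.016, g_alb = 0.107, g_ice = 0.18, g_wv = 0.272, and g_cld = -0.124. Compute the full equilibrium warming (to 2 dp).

5.92 K

Total gain g = 0.016 + 0.107 + 0.18 + 0.272 − 0.124 = 0.451.
Amplification A = 1/(1 − 0.451) = 1.821.
ΔT = 3.25 × 1.821 = 5.92 K.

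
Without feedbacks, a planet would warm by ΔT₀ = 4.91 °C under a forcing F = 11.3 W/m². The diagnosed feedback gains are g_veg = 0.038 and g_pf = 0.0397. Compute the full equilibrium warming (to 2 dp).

Total gain g = 0.038 + 0.0397 = 0.0777.
Amplification A = 1/(1 − 0.0777) = 1.084.
ΔT = 4.91 × 1.084 = 5.32 °C.

5.32 °C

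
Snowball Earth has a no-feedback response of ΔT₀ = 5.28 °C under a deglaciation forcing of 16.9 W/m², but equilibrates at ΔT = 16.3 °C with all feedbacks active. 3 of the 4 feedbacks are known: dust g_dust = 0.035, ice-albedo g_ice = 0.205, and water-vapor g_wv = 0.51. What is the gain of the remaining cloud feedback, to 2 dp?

Amplification A = ΔT/ΔT₀ = 16.3/5.28 = 3.087.
Total gain g = 1 − 1/A = 1 − 1/3.087 = 0.6761.
Known gains sum to 0.035 + 0.205 + 0.51 = 0.75.
g_cld = 0.6761 − 0.75 = -0.07.

-0.07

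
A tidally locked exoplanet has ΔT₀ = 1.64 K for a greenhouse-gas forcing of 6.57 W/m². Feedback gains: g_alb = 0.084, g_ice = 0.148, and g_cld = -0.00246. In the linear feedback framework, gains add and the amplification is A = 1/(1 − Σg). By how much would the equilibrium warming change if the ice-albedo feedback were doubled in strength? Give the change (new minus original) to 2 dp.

0.51 K

Original: g = 0.22954, ΔT = 1.64/(1−0.22954) = 2.1286 K.
With doubled ice-albedo: g' = 0.37754, ΔT' = 1.64/(1−0.37754) = 2.6347 K.
Change = 2.6347 − 2.1286 = 0.51 K.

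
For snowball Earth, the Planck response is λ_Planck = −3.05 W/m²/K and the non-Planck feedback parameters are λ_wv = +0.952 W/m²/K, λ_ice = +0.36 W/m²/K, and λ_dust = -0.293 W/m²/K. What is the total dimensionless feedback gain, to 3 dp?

Convert to gains: g_wv = 0.952/3.05 = 0.3121; g_ice = 0.36/3.05 = 0.118; g_dust = -0.293/3.05 = -0.09607.
Total gain g = 0.33403.

0.334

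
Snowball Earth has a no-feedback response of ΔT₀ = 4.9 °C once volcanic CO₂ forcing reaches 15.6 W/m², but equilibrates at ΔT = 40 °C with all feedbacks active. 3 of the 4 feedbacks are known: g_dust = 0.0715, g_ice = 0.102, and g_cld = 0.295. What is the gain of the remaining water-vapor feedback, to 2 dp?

0.41

Amplification A = ΔT/ΔT₀ = 40/4.9 = 8.163.
Total gain g = 1 − 1/A = 1 − 1/8.163 = 0.8775.
Known gains sum to 0.0715 + 0.102 + 0.295 = 0.4685.
g_wv = 0.8775 − 0.4685 = 0.41.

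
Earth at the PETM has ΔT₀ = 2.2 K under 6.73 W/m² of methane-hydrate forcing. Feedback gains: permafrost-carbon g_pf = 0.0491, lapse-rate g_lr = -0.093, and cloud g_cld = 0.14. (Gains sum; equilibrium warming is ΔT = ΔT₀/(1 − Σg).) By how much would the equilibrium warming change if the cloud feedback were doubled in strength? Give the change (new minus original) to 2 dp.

Original: g = 0.0961, ΔT = 2.2/(1−0.0961) = 2.4339 K.
With doubled cloud: g' = 0.2361, ΔT' = 2.2/(1−0.2361) = 2.8800 K.
Change = 2.8800 − 2.4339 = 0.45 K.

0.45 K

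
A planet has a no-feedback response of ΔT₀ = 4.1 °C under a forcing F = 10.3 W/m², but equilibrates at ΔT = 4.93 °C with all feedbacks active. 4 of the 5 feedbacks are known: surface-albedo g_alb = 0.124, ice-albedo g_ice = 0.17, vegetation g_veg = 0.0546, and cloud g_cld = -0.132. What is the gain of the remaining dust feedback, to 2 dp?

Amplification A = ΔT/ΔT₀ = 4.93/4.1 = 1.202.
Total gain g = 1 − 1/A = 1 − 1/1.202 = 0.1681.
Known gains sum to 0.124 + 0.17 + 0.0546 − 0.132 = 0.2166.
g_dust = 0.1681 − 0.2166 = -0.05.

-0.05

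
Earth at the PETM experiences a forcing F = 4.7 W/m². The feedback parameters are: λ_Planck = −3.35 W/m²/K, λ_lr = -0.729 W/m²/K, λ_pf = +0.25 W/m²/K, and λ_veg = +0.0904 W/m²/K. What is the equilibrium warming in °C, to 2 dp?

Net feedback parameter λ = (−3.35) + (-0.729) + (+0.25) + (+0.0904) = -3.7386 W/m²/K.
ΔT = −F/λ = −4.7/(-3.7386) = 1.26 °C.

1.26 °C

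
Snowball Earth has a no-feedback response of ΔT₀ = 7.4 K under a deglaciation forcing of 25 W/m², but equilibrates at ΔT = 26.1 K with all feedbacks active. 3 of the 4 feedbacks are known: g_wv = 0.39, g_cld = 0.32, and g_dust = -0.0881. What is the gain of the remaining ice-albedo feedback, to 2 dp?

0.09

Amplification A = ΔT/ΔT₀ = 26.1/7.4 = 3.527.
Total gain g = 1 − 1/A = 1 − 1/3.527 = 0.7165.
Known gains sum to 0.39 + 0.32 − 0.0881 = 0.6219.
g_ice = 0.7165 − 0.6219 = 0.09.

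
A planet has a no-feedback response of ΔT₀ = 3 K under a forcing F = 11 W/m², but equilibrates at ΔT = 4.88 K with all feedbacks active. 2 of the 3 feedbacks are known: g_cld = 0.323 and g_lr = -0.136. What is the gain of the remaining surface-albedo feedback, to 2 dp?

Amplification A = ΔT/ΔT₀ = 4.88/3 = 1.627.
Total gain g = 1 − 1/A = 1 − 1/1.627 = 0.3854.
Known gains sum to 0.323 − 0.136 = 0.187.
g_alb = 0.3854 − 0.187 = 0.20.

0.20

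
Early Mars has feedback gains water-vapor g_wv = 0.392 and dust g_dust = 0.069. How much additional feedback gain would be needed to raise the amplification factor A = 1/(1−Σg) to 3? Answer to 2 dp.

Current total gain = 0.461.
Target gain for A = 3: g* = 1 − 1/3 = 0.6667.
Additional gain needed = 0.6667 − 0.461 = 0.21.

0.21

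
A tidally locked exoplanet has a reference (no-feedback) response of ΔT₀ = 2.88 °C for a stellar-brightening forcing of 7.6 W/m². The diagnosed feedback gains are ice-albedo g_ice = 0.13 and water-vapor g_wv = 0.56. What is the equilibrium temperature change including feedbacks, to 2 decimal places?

9.29 °C

Total gain g = 0.13 + 0.56 = 0.69.
Amplification A = 1/(1 − 0.69) = 3.226.
ΔT = 2.88 × 3.226 = 9.29 °C.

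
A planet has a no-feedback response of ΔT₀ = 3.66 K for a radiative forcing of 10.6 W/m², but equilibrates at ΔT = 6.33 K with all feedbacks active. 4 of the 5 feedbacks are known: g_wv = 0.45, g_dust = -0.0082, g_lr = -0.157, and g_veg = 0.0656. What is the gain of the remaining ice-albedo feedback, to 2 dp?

Amplification A = ΔT/ΔT₀ = 6.33/3.66 = 1.73.
Total gain g = 1 − 1/A = 1 − 1/1.73 = 0.422.
Known gains sum to 0.45 − 0.0082 − 0.157 + 0.0656 = 0.3504.
g_ice = 0.422 − 0.3504 = 0.07.

0.07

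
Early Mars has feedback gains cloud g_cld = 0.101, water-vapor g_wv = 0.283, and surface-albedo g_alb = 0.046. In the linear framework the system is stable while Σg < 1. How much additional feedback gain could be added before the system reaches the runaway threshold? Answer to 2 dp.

Current total gain = 0.101 + 0.283 + 0.046 = 0.43.
Margin to runaway = 1 − 0.43 = 0.57.

0.57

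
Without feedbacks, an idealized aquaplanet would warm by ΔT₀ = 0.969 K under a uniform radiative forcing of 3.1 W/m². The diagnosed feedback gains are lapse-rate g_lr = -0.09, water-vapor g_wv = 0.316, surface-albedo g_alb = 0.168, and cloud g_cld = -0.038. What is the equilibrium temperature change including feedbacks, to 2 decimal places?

1.50 K

Total gain g = -0.09 + 0.316 + 0.168 − 0.038 = 0.356.
Amplification A = 1/(1 − 0.356) = 1.553.
ΔT = 0.969 × 1.553 = 1.50 K.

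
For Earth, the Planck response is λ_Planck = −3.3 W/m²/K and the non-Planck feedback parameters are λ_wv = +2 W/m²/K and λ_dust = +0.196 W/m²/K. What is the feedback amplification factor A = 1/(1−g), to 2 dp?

2.99

Convert to gains: g_wv = 2/3.3 = 0.6061; g_dust = 0.196/3.3 = 0.05939.
Total gain g = 0.66549.
A = 1/(1 − 0.66549) = 2.99.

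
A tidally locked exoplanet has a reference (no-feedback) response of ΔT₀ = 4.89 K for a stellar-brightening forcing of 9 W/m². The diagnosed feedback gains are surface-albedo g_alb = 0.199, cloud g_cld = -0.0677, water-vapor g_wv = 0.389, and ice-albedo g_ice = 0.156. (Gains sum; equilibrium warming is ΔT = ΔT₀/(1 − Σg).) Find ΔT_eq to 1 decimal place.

Total gain g = 0.199 − 0.0677 + 0.389 + 0.156 = 0.6763.
Amplification A = 1/(1 − 0.6763) = 3.089.
ΔT = 4.89 × 3.089 = 15.1 K.

15.1 K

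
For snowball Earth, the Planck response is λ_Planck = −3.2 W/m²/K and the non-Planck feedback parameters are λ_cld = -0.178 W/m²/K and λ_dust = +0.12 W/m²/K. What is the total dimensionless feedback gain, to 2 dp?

-0.02

Convert to gains: g_cld = -0.178/3.2 = -0.05562; g_dust = 0.12/3.2 = 0.0375.
Total gain g = -0.01812.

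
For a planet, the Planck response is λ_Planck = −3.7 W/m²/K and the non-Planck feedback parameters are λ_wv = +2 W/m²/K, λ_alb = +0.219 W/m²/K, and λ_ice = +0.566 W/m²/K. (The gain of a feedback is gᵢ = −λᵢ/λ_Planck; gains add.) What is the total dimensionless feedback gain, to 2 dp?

Convert to gains: g_wv = 2/3.7 = 0.5405; g_alb = 0.219/3.7 = 0.05919; g_ice = 0.566/3.7 = 0.153.
Total gain g = 0.75269.

0.75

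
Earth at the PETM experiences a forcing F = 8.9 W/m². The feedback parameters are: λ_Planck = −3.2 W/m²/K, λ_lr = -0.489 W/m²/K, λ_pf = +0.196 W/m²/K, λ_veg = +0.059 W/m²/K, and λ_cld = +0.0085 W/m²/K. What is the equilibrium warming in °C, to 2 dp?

Net feedback parameter λ = (−3.2) + (-0.489) + (+0.196) + (+0.059) + (+0.0085) = -3.4255 W/m²/K.
ΔT = −F/λ = −8.9/(-3.4255) = 2.60 °C.

2.60 °C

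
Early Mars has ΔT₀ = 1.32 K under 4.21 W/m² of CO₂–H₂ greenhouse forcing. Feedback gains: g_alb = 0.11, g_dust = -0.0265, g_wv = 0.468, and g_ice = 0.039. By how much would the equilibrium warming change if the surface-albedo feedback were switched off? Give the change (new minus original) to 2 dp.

Original: g = 0.5905, ΔT = 1.32/(1−0.5905) = 3.2234 K.
Without surface-albedo: g' = 0.4805, ΔT' = 1.32/(1−0.4805) = 2.5409 K.
Change = 2.5409 − 3.2234 = -0.68 K.

-0.68 K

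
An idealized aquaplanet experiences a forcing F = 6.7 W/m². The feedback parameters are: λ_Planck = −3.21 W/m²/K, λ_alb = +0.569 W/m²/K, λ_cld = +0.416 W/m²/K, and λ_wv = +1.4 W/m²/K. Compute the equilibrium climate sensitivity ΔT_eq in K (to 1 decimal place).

8.1 K

Net feedback parameter λ = (−3.21) + (+0.569) + (+0.416) + (+1.4) = -0.825 W/m²/K.
ΔT = −F/λ = −6.7/(-0.825) = 8.1 K.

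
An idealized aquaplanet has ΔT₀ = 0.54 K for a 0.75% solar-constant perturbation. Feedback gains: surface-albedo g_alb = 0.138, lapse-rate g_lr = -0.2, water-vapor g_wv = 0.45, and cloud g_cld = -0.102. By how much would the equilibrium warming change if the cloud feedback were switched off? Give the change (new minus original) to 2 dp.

Original: g = 0.286, ΔT = 0.54/(1−0.286) = 0.7563 K.
Without cloud: g' = 0.388, ΔT' = 0.54/(1−0.388) = 0.8824 K.
Change = 0.8824 − 0.7563 = 0.13 K.

0.13 K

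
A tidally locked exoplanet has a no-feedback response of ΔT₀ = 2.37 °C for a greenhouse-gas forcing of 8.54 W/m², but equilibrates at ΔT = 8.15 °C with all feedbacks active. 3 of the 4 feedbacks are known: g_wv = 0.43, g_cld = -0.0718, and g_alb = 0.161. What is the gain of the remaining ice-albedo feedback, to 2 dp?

Amplification A = ΔT/ΔT₀ = 8.15/2.37 = 3.439.
Total gain g = 1 − 1/A = 1 − 1/3.439 = 0.7092.
Known gains sum to 0.43 − 0.0718 + 0.161 = 0.5192.
g_ice = 0.7092 − 0.5192 = 0.19.

0.19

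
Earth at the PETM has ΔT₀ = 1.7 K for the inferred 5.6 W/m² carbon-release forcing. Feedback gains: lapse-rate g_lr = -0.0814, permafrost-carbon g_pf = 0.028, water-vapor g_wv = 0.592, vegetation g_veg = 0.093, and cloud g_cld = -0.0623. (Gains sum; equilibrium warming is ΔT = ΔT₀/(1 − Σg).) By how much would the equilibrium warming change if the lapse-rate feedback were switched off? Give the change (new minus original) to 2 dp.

Original: g = 0.5693, ΔT = 1.7/(1−0.5693) = 3.9471 K.
Without lapse-rate: g' = 0.6507, ΔT' = 1.7/(1−0.6507) = 4.8669 K.
Change = 4.8669 − 3.9471 = 0.92 K.

0.92 K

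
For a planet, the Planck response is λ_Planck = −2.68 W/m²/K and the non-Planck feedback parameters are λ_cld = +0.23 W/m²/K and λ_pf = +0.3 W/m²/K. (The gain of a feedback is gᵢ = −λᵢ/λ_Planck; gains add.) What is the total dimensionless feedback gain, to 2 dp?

0.20

Convert to gains: g_cld = 0.23/2.68 = 0.08582; g_pf = 0.3/2.68 = 0.1119.
Total gain g = 0.19772.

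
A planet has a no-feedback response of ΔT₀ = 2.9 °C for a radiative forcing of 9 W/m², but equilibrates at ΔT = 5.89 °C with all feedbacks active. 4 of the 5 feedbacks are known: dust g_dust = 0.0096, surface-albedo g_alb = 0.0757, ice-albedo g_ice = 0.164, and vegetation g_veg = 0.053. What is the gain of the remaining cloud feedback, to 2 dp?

Amplification A = ΔT/ΔT₀ = 5.89/2.9 = 2.031.
Total gain g = 1 − 1/A = 1 − 1/2.031 = 0.5076.
Known gains sum to 0.0096 + 0.0757 + 0.164 + 0.053 = 0.3023.
g_cld = 0.5076 − 0.3023 = 0.21.

0.21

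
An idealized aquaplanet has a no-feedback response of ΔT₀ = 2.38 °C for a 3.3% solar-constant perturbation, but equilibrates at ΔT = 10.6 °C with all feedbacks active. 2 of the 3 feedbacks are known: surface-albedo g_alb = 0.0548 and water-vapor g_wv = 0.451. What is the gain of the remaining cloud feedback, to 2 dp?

0.27

Amplification A = ΔT/ΔT₀ = 10.6/2.38 = 4.454.
Total gain g = 1 − 1/A = 1 − 1/4.454 = 0.7755.
Known gains sum to 0.0548 + 0.451 = 0.5058.
g_cld = 0.7755 − 0.5058 = 0.27.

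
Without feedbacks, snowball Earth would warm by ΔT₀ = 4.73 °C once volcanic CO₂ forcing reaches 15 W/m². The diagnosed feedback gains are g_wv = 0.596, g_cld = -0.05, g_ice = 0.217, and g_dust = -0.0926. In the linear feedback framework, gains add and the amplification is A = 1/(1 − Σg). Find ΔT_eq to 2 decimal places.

14.35 °C

Total gain g = 0.596 − 0.05 + 0.217 − 0.0926 = 0.6704.
Amplification A = 1/(1 − 0.6704) = 3.034.
ΔT = 4.73 × 3.034 = 14.35 °C.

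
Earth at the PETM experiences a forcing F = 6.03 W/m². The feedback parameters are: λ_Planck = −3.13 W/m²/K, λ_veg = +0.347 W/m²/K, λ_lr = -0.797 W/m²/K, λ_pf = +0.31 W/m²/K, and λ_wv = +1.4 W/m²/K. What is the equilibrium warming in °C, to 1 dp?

Net feedback parameter λ = (−3.13) + (+0.347) + (-0.797) + (+0.31) + (+1.4) = -1.87 W/m²/K.
ΔT = −F/λ = −6.03/(-1.87) = 3.2 °C.

3.2 °C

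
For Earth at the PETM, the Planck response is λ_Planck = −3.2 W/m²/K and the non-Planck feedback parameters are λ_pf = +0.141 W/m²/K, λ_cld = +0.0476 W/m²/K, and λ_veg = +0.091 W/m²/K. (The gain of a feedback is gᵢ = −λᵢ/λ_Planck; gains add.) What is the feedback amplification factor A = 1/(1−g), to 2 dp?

1.10

Convert to gains: g_pf = 0.141/3.2 = 0.04406; g_cld = 0.0476/3.2 = 0.01488; g_veg = 0.091/3.2 = 0.02844.
Total gain g = 0.08738.
A = 1/(1 − 0.08738) = 1.10.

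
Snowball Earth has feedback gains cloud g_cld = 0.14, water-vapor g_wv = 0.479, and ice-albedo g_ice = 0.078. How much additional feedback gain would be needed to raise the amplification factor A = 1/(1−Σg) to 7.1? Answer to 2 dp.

Current total gain = 0.697.
Target gain for A = 7.1: g* = 1 − 1/7.1 = 0.8592.
Additional gain needed = 0.8592 − 0.697 = 0.16.

0.16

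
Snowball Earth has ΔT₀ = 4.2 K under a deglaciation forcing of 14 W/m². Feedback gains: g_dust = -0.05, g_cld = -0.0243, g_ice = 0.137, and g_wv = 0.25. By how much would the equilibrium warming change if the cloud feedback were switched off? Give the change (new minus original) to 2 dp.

Original: g = 0.3127, ΔT = 4.2/(1−0.3127) = 6.1109 K.
Without cloud: g' = 0.337, ΔT' = 4.2/(1−0.337) = 6.3348 K.
Change = 6.3348 − 6.1109 = 0.22 K.

0.22 K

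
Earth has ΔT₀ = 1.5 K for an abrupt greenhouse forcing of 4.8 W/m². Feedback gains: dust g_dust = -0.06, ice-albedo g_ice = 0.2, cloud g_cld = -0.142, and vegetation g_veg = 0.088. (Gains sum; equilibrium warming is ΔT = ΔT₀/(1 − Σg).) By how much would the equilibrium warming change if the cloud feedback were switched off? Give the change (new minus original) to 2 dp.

0.30 K

Original: g = 0.086, ΔT = 1.5/(1−0.086) = 1.6411 K.
Without cloud: g' = 0.228, ΔT' = 1.5/(1−0.228) = 1.9430 K.
Change = 1.9430 − 1.6411 = 0.30 K.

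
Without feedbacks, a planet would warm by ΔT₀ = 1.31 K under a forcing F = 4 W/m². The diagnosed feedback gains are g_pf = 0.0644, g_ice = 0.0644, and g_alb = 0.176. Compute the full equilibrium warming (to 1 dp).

Total gain g = 0.0644 + 0.0644 + 0.176 = 0.3048.
Amplification A = 1/(1 − 0.3048) = 1.438.
ΔT = 1.31 × 1.438 = 1.9 K.

1.9 K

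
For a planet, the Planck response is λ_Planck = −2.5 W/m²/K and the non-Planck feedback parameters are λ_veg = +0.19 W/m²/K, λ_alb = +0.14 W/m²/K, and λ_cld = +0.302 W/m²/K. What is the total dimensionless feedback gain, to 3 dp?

0.253

Convert to gains: g_veg = 0.19/2.5 = 0.076; g_alb = 0.14/2.5 = 0.056; g_cld = 0.302/2.5 = 0.1208.
Total gain g = 0.2528.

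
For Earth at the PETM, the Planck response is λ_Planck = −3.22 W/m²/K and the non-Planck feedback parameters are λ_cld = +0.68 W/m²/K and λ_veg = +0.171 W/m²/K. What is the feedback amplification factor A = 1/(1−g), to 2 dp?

1.36

Convert to gains: g_cld = 0.68/3.22 = 0.2112; g_veg = 0.171/3.22 = 0.05311.
Total gain g = 0.26431.
A = 1/(1 − 0.26431) = 1.36.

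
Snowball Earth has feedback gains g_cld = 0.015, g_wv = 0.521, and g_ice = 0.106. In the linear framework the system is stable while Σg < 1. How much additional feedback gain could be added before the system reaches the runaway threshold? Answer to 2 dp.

0.36

Current total gain = 0.015 + 0.521 + 0.106 = 0.642.
Margin to runaway = 1 − 0.642 = 0.36.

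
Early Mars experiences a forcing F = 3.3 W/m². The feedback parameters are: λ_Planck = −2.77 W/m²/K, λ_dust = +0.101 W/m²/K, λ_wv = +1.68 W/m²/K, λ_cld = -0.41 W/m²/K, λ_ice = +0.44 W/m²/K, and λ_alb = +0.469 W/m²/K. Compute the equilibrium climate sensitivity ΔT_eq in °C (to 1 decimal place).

6.7 °C

Net feedback parameter λ = (−2.77) + (+0.101) + (+1.68) + (-0.41) + (+0.44) + (+0.469) = -0.49 W/m²/K.
ΔT = −F/λ = −3.3/(-0.49) = 6.7 °C.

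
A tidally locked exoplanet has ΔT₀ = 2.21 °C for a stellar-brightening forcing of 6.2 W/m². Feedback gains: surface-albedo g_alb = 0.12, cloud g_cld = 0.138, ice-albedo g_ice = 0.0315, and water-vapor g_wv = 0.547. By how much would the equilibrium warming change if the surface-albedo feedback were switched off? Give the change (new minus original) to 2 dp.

Original: g = 0.8365, ΔT = 2.21/(1−0.8365) = 13.5168 °C.
Without surface-albedo: g' = 0.7165, ΔT' = 2.21/(1−0.7165) = 7.7954 °C.
Change = 7.7954 − 13.5168 = -5.72 °C.

-5.72 °C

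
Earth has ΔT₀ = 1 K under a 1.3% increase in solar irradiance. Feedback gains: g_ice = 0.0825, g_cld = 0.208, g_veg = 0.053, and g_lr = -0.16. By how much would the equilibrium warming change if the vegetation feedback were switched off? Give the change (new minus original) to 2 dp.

-0.07 K

Original: g = 0.1835, ΔT = 1/(1−0.1835) = 1.2247 K.
Without vegetation: g' = 0.1305, ΔT' = 1/(1−0.1305) = 1.1501 K.
Change = 1.1501 − 1.2247 = -0.07 K.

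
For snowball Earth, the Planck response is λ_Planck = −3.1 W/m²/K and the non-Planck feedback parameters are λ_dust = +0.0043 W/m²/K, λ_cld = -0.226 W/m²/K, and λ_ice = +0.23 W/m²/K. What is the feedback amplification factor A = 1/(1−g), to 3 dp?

Convert to gains: g_dust = 0.0043/3.1 = 0.001387; g_cld = -0.226/3.1 = -0.0729; g_ice = 0.23/3.1 = 0.07419.
Total gain g = 0.002677.
A = 1/(1 − 0.002677) = 1.003.

1.003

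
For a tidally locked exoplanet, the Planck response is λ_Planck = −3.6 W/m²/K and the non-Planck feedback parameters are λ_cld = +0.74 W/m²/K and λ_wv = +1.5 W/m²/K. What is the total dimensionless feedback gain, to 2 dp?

0.62

Convert to gains: g_cld = 0.74/3.6 = 0.2056; g_wv = 1.5/3.6 = 0.4167.
Total gain g = 0.6223.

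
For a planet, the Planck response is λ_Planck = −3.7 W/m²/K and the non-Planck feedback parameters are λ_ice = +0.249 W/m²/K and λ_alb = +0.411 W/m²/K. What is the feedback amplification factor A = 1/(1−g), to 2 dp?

Convert to gains: g_ice = 0.249/3.7 = 0.0673; g_alb = 0.411/3.7 = 0.1111.
Total gain g = 0.1784.
A = 1/(1 − 0.1784) = 1.22.

1.22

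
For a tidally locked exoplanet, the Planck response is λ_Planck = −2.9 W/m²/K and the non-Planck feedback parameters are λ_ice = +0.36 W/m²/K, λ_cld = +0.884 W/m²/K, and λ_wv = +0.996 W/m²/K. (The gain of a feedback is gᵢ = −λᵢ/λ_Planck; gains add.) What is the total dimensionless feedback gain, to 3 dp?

Convert to gains: g_ice = 0.36/2.9 = 0.1241; g_cld = 0.884/2.9 = 0.3048; g_wv = 0.996/2.9 = 0.3434.
Total gain g = 0.7723.

0.772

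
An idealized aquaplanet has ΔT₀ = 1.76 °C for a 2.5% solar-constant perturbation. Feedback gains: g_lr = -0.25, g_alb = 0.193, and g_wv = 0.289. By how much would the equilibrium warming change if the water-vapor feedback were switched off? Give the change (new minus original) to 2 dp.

-0.63 °C

Original: g = 0.232, ΔT = 1.76/(1−0.232) = 2.2917 °C.
Without water-vapor: g' = -0.057, ΔT' = 1.76/(1+0.057) = 1.6651 °C.
Change = 1.6651 − 2.2917 = -0.63 °C.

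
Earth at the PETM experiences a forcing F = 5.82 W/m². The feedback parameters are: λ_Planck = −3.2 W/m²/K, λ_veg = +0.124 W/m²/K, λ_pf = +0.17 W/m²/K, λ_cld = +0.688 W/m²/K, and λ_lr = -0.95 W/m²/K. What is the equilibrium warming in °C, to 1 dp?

1.8 °C

Net feedback parameter λ = (−3.2) + (+0.124) + (+0.17) + (+0.688) + (-0.95) = -3.168 W/m²/K.
ΔT = −F/λ = −5.82/(-3.168) = 1.8 °C.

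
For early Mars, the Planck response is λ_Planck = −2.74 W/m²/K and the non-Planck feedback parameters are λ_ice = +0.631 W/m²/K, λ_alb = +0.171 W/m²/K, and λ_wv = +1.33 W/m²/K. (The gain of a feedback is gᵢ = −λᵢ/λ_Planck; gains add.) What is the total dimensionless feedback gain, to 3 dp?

Convert to gains: g_ice = 0.631/2.74 = 0.2303; g_alb = 0.171/2.74 = 0.06241; g_wv = 1.33/2.74 = 0.4854.
Total gain g = 0.77811.

0.778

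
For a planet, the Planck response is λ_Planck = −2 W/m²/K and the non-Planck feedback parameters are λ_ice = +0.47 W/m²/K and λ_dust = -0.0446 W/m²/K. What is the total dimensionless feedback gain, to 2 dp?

0.21

Convert to gains: g_ice = 0.47/2 = 0.235; g_dust = -0.0446/2 = -0.0223.
Total gain g = 0.2127.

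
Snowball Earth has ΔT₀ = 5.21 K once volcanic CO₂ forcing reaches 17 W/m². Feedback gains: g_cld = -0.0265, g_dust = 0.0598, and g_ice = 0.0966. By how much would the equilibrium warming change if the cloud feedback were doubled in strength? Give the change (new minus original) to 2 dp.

-0.18 K

Original: g = 0.1299, ΔT = 5.21/(1−0.1299) = 5.9878 K.
With doubled cloud: g' = 0.1034, ΔT' = 5.21/(1−0.1034) = 5.8108 K.
Change = 5.8108 − 5.9878 = -0.18 K.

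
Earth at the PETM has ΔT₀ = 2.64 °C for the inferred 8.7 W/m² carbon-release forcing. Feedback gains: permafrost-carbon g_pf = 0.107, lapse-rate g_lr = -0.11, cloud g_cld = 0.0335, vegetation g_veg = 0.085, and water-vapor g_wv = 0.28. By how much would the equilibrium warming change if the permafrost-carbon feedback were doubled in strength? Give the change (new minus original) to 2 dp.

Original: g = 0.3955, ΔT = 2.64/(1−0.3955) = 4.3672 °C.
With doubled permafrost-carbon: g' = 0.5025, ΔT' = 2.64/(1−0.5025) = 5.3065 °C.
Change = 5.3065 − 4.3672 = 0.94 °C.

0.94 °C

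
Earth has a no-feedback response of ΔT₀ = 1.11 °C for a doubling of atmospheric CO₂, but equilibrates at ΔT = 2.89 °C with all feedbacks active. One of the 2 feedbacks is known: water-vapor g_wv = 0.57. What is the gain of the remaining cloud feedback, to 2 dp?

Amplification A = ΔT/ΔT₀ = 2.89/1.11 = 2.604.
Total gain g = 1 − 1/A = 1 − 1/2.604 = 0.616.
The known gain is 0.57.
g_cld = 0.616 − 0.57 = 0.05.

0.05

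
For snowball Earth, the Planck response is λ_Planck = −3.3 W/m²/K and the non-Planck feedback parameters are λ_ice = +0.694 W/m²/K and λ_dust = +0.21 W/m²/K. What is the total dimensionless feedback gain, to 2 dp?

0.27

Convert to gains: g_ice = 0.694/3.3 = 0.2103; g_dust = 0.21/3.3 = 0.06364.
Total gain g = 0.27394.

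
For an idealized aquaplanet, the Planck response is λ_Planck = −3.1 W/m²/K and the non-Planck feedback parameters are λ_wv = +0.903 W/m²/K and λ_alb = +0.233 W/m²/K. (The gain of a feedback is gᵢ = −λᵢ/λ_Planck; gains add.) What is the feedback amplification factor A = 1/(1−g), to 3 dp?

Convert to gains: g_wv = 0.903/3.1 = 0.2913; g_alb = 0.233/3.1 = 0.07516.
Total gain g = 0.36646.
A = 1/(1 − 0.36646) = 1.578.

1.578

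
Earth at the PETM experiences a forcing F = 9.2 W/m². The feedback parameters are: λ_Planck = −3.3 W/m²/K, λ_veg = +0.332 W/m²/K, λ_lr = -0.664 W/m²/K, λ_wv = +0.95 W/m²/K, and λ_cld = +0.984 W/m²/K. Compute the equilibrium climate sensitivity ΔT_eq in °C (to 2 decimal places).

Net feedback parameter λ = (−3.3) + (+0.332) + (-0.664) + (+0.95) + (+0.984) = -1.698 W/m²/K.
ΔT = −F/λ = −9.2/(-1.698) = 5.42 °C.

5.42 °C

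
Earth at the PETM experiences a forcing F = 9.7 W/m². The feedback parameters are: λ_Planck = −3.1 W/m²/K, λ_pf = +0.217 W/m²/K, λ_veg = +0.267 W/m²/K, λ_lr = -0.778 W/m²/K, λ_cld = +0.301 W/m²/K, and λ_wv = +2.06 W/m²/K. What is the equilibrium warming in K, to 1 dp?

Net feedback parameter λ = (−3.1) + (+0.217) + (+0.267) + (-0.778) + (+0.301) + (+2.06) = -1.033 W/m²/K.
ΔT = −F/λ = −9.7/(-1.033) = 9.4 K.

9.4 K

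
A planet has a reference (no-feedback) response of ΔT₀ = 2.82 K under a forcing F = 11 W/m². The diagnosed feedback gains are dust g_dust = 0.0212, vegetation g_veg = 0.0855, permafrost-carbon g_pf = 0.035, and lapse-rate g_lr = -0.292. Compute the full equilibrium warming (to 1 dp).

2.5 K

Total gain g = 0.0212 + 0.0855 + 0.035 − 0.292 = -0.1503.
Amplification A = 1/(1 + 0.1503) = 0.8693.
ΔT = 2.82 × 0.8693 = 2.5 K.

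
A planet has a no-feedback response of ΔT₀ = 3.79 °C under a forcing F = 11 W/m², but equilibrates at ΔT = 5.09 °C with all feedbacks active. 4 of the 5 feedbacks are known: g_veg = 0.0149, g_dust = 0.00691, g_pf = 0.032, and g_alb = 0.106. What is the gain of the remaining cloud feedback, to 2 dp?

0.10

Amplification A = ΔT/ΔT₀ = 5.09/3.79 = 1.343.
Total gain g = 1 − 1/A = 1 − 1/1.343 = 0.2554.
Known gains sum to 0.0149 + 0.00691 + 0.032 + 0.106 = 0.15981.
g_cld = 0.2554 − 0.15981 = 0.10.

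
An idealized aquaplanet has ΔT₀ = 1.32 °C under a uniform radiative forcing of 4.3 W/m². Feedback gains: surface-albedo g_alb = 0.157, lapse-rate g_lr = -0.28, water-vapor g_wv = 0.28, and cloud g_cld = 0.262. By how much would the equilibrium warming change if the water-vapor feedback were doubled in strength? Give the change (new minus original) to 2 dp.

Original: g = 0.419, ΔT = 1.32/(1−0.419) = 2.2719 °C.
With doubled water-vapor: g' = 0.699, ΔT' = 1.32/(1−0.699) = 4.3854 °C.
Change = 4.3854 − 2.2719 = 2.11 °C.

2.11 °C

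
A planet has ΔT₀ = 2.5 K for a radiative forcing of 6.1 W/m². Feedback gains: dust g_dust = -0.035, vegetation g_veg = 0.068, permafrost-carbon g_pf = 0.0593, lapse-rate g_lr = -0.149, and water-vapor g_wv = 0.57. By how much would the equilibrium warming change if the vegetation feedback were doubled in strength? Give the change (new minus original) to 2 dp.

0.83 K

Original: g = 0.5133, ΔT = 2.5/(1−0.5133) = 5.1366 K.
With doubled vegetation: g' = 0.5813, ΔT' = 2.5/(1−0.5813) = 5.9709 K.
Change = 5.9709 − 5.1366 = 0.83 K.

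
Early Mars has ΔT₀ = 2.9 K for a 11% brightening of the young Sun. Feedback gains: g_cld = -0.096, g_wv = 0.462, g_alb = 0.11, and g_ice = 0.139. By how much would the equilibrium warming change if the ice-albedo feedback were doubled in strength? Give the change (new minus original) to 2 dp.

4.26 K

Original: g = 0.615, ΔT = 2.9/(1−0.615) = 7.5325 K.
With doubled ice-albedo: g' = 0.754, ΔT' = 2.9/(1−0.754) = 11.7886 K.
Change = 11.7886 − 7.5325 = 4.26 K.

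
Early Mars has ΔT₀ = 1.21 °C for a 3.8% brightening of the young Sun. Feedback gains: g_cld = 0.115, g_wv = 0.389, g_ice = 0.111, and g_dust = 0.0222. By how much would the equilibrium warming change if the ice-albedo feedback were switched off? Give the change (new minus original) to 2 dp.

-0.78 °C

Original: g = 0.6372, ΔT = 1.21/(1−0.6372) = 3.3352 °C.
Without ice-albedo: g' = 0.5262, ΔT' = 1.21/(1−0.5262) = 2.5538 °C.
Change = 2.5538 − 3.3352 = -0.78 °C.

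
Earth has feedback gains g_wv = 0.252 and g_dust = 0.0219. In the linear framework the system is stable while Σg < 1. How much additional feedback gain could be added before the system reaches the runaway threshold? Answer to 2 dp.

Current total gain = 0.252 + 0.0219 = 0.2739.
Margin to runaway = 1 − 0.2739 = 0.73.

0.73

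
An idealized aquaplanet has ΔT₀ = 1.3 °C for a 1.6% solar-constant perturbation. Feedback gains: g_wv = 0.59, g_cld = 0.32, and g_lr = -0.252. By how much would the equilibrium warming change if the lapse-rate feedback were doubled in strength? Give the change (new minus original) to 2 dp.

Original: g = 0.658, ΔT = 1.3/(1−0.658) = 3.8012 °C.
With doubled lapse-rate: g' = 0.406, ΔT' = 1.3/(1−0.406) = 2.1886 °C.
Change = 2.1886 − 3.8012 = -1.61 °C.

-1.61 °C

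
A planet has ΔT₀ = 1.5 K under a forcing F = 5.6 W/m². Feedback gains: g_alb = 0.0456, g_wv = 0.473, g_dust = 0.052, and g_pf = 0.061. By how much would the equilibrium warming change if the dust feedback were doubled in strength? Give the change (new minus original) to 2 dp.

Original: g = 0.6316, ΔT = 1.5/(1−0.6316) = 4.0717 K.
With doubled dust: g' = 0.6836, ΔT' = 1.5/(1−0.6836) = 4.7408 K.
Change = 4.7408 − 4.0717 = 0.67 K.

0.67 K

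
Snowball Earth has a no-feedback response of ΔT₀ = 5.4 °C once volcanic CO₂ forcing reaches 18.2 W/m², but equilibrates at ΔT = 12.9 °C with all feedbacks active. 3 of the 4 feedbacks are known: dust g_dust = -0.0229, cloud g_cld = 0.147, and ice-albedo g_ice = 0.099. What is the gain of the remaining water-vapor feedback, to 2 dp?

0.36

Amplification A = ΔT/ΔT₀ = 12.9/5.4 = 2.389.
Total gain g = 1 − 1/A = 1 − 1/2.389 = 0.5814.
Known gains sum to -0.0229 + 0.147 + 0.099 = 0.2231.
g_wv = 0.5814 − 0.2231 = 0.36.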